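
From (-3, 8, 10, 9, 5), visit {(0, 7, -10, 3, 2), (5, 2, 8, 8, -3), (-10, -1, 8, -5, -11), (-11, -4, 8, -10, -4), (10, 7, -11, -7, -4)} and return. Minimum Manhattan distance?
194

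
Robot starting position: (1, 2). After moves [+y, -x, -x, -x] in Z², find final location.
(-2, 3)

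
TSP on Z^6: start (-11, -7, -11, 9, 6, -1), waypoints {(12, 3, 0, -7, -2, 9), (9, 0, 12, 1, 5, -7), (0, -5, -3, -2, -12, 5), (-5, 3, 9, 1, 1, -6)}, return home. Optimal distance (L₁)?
226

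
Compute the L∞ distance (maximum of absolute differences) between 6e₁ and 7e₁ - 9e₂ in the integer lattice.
9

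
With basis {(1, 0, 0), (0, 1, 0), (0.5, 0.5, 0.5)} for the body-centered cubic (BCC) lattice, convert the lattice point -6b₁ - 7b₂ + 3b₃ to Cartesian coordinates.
(-4.5, -5.5, 1.5)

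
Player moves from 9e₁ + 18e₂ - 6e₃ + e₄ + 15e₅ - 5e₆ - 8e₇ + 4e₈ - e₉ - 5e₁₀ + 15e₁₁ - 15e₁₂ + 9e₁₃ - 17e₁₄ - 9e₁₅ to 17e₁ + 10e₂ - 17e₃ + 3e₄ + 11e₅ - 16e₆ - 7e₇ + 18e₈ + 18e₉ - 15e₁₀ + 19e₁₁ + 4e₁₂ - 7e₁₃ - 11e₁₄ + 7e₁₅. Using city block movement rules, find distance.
149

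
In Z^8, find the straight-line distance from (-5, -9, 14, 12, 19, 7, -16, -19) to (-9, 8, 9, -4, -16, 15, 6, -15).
48.734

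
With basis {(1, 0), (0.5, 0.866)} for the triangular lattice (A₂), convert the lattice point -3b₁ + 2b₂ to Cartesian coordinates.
(-2, 1.732)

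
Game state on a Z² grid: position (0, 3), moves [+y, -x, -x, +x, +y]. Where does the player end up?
(-1, 5)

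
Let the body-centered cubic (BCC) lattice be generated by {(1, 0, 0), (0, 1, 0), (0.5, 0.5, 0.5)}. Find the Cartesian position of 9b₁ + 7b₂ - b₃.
(8.5, 6.5, -0.5)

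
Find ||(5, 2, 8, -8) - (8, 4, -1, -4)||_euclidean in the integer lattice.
10.4881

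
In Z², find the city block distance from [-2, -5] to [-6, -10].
9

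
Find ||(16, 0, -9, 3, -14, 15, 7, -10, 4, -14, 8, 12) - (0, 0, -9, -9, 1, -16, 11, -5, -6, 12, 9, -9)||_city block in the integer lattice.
141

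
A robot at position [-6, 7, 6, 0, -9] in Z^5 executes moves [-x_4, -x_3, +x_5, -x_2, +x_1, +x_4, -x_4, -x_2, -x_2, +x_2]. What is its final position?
(-5, 5, 5, -1, -8)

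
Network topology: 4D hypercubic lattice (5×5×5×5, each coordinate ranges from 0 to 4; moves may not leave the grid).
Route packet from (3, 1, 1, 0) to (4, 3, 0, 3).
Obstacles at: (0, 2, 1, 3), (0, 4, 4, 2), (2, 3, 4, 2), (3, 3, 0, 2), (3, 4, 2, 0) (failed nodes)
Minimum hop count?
7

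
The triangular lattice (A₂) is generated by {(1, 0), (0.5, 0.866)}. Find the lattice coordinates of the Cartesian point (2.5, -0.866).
3b₁ - b₂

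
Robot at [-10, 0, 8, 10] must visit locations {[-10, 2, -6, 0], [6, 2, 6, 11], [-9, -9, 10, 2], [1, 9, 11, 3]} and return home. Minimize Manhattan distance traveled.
132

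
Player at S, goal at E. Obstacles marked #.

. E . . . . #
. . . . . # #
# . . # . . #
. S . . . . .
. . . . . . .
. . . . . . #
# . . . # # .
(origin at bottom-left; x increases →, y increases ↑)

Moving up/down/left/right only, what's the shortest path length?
3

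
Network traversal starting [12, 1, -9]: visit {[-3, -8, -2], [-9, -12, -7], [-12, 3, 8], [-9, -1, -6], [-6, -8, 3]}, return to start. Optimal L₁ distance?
126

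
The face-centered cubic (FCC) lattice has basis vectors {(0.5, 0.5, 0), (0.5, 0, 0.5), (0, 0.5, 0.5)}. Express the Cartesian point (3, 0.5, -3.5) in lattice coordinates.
7b₁ - b₂ - 6b₃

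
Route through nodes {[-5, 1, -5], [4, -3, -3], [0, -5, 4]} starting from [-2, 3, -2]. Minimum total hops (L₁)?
36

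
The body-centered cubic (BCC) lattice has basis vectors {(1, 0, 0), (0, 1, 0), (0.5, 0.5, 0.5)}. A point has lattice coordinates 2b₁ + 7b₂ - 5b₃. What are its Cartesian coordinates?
(-0.5, 4.5, -2.5)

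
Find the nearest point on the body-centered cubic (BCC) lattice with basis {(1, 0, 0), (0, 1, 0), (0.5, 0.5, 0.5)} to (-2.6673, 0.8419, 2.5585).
(-2.5, 0.5, 2.5)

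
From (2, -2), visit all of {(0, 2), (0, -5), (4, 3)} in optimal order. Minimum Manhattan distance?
17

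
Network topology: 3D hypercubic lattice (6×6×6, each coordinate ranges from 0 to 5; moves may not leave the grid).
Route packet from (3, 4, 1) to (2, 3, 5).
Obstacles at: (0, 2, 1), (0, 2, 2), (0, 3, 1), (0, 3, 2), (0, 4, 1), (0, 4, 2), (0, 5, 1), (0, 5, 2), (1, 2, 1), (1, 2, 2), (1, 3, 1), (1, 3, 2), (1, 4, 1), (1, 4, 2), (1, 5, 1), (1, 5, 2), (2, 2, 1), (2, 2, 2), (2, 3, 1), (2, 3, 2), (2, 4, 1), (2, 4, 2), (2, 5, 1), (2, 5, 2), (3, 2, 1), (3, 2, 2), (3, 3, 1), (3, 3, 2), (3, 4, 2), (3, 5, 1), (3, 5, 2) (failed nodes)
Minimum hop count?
8
(one shortest path: (3, 4, 1) → (4, 4, 1) → (4, 3, 1) → (4, 3, 2) → (4, 3, 3) → (3, 3, 3) → (2, 3, 3) → (2, 3, 4) → (2, 3, 5))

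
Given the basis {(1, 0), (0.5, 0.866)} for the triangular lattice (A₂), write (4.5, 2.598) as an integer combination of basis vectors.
3b₁ + 3b₂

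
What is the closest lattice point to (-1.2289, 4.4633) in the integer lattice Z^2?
(-1, 4)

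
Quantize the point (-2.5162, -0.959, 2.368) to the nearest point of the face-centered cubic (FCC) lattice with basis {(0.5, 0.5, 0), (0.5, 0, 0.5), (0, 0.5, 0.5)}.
(-2.5, -1, 2.5)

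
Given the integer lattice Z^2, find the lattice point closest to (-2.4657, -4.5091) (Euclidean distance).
(-2, -5)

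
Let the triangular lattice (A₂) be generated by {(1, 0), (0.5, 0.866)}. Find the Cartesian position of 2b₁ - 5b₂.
(-0.5, -4.33)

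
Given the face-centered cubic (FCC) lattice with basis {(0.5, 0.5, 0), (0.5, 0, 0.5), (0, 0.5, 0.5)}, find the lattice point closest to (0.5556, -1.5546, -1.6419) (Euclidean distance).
(0.5, -1.5, -2)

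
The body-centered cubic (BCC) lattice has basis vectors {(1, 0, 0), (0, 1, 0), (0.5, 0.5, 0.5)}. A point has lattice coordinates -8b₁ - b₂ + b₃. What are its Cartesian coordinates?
(-7.5, -0.5, 0.5)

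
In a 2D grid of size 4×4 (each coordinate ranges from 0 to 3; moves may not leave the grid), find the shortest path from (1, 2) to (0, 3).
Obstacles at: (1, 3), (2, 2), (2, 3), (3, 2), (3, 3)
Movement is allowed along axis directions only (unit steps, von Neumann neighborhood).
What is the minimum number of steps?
2
(one shortest path: (1, 2) → (0, 2) → (0, 3))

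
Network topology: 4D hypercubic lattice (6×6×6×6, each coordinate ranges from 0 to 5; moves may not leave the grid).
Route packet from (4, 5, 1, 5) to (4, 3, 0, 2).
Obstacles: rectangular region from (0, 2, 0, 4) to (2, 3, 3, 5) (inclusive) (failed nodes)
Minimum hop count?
6
(one shortest path: (4, 5, 1, 5) → (4, 4, 1, 5) → (4, 3, 1, 5) → (4, 3, 0, 5) → (4, 3, 0, 4) → (4, 3, 0, 3) → (4, 3, 0, 2))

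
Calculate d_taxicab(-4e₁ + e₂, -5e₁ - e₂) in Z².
3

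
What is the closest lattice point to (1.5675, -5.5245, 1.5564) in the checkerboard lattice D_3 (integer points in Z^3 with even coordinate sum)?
(2, -6, 2)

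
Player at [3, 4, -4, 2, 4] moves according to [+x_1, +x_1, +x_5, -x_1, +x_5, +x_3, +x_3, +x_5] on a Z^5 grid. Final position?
(4, 4, -2, 2, 7)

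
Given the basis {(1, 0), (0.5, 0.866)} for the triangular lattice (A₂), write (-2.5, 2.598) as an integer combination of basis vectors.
-4b₁ + 3b₂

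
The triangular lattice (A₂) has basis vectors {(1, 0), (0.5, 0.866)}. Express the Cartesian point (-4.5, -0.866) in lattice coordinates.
-4b₁ - b₂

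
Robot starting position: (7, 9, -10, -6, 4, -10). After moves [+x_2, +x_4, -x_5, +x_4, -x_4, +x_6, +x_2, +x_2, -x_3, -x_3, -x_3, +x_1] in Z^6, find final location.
(8, 12, -13, -5, 3, -9)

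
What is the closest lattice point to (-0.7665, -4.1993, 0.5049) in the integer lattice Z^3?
(-1, -4, 1)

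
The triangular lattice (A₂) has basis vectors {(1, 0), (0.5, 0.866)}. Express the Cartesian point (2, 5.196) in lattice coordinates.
-b₁ + 6b₂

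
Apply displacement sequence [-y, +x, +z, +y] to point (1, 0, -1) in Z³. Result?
(2, 0, 0)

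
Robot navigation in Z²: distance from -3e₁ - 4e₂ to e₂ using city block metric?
8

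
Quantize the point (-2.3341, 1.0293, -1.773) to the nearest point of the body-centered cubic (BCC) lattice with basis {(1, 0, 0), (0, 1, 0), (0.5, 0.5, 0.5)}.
(-2, 1, -2)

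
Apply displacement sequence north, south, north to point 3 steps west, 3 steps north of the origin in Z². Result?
(-3, 4)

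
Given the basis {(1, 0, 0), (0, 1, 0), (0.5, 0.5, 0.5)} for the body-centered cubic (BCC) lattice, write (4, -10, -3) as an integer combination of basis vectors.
7b₁ - 7b₂ - 6b₃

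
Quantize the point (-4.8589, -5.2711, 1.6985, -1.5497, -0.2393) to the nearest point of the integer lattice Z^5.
(-5, -5, 2, -2, 0)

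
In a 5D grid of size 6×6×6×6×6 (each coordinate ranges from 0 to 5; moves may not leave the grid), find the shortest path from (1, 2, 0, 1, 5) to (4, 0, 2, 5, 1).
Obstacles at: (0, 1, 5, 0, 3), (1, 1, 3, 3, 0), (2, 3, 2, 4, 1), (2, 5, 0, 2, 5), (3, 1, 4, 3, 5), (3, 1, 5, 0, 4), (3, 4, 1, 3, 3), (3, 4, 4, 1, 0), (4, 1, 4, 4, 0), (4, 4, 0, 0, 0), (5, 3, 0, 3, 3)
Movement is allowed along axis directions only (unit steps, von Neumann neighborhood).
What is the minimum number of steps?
15
(one shortest path: (1, 2, 0, 1, 5) → (2, 2, 0, 1, 5) → (3, 2, 0, 1, 5) → (4, 2, 0, 1, 5) → (4, 1, 0, 1, 5) → (4, 0, 0, 1, 5) → (4, 0, 1, 1, 5) → (4, 0, 2, 1, 5) → (4, 0, 2, 2, 5) → (4, 0, 2, 3, 5) → (4, 0, 2, 4, 5) → (4, 0, 2, 5, 5) → (4, 0, 2, 5, 4) → (4, 0, 2, 5, 3) → (4, 0, 2, 5, 2) → (4, 0, 2, 5, 1))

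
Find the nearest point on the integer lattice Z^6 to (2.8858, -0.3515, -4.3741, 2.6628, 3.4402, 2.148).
(3, 0, -4, 3, 3, 2)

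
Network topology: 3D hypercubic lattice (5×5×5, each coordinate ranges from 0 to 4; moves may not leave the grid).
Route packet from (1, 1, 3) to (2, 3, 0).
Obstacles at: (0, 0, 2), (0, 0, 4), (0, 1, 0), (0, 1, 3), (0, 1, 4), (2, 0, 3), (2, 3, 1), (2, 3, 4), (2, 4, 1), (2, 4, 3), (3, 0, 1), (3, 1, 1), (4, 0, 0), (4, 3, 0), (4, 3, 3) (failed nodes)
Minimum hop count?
6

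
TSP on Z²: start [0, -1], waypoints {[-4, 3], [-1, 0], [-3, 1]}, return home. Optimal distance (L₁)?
16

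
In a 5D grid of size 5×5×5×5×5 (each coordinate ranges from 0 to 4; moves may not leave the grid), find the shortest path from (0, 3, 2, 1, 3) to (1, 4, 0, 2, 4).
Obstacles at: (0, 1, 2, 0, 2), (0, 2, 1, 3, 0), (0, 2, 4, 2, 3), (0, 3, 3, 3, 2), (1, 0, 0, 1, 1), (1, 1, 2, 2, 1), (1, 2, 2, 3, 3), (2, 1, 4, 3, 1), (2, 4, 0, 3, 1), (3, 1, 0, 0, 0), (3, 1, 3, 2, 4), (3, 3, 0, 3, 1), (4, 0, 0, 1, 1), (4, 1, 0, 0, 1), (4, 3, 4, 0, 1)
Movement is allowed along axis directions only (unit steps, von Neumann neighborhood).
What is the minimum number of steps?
6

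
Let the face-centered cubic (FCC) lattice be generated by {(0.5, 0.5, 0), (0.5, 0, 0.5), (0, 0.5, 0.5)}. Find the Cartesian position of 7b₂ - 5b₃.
(3.5, -2.5, 1)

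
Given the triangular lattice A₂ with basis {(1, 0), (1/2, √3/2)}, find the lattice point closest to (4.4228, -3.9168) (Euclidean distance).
(4.5, -4.33)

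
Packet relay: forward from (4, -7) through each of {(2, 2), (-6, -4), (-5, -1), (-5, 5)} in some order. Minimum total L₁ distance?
31
(one optimal route: (4, -7) → (2, 2) → (-5, 5) → (-5, -1) → (-6, -4))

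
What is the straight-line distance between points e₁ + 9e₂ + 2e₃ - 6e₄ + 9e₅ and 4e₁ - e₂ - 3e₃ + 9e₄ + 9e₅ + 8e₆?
20.567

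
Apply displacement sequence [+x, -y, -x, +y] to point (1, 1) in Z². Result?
(1, 1)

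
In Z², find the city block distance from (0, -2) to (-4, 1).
7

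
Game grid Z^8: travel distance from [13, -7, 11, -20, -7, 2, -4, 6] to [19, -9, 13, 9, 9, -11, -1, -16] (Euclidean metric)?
42.4617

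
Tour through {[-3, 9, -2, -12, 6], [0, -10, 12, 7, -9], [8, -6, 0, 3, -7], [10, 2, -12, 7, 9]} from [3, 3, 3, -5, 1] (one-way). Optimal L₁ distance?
153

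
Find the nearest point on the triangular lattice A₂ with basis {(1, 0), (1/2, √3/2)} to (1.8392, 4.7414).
(2, 5.196)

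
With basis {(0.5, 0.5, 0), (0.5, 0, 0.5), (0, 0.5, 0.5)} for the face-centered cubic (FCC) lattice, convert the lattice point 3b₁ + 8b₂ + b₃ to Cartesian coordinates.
(5.5, 2, 4.5)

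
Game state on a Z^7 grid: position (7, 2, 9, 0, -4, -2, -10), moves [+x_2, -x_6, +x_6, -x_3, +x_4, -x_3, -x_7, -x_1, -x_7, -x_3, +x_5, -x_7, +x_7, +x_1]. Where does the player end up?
(7, 3, 6, 1, -3, -2, -12)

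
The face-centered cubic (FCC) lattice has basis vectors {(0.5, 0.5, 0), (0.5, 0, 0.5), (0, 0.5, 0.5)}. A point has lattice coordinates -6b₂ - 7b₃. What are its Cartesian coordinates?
(-3, -3.5, -6.5)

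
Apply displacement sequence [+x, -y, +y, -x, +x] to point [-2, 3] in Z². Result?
(-1, 3)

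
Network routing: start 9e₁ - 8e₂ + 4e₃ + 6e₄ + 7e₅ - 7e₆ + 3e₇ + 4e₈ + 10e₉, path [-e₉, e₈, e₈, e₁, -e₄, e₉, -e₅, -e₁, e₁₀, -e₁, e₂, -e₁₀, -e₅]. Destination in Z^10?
(8, -7, 4, 5, 5, -7, 3, 6, 10, 0)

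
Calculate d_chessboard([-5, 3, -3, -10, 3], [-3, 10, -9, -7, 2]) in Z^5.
7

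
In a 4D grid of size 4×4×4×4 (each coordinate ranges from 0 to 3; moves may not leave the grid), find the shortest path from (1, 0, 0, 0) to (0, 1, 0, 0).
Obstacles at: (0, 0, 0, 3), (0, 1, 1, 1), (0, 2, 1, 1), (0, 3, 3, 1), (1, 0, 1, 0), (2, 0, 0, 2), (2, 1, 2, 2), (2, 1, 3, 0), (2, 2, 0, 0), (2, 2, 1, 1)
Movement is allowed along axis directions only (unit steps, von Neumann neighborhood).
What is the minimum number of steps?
2
(one shortest path: (1, 0, 0, 0) → (0, 0, 0, 0) → (0, 1, 0, 0))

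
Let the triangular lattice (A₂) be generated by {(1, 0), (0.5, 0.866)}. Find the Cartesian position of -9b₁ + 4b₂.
(-7, 3.464)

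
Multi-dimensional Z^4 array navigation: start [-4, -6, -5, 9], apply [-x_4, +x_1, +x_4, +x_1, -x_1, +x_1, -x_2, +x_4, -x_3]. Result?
(-2, -7, -6, 10)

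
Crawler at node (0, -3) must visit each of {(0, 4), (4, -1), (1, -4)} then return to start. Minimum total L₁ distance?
24
(one optimal route: (0, -3) → (0, 4) → (4, -1) → (1, -4) → (0, -3))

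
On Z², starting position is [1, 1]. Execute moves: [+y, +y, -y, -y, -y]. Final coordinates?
(1, 0)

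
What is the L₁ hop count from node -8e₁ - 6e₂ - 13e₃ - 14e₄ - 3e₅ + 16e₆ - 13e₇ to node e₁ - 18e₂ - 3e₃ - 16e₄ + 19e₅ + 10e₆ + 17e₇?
91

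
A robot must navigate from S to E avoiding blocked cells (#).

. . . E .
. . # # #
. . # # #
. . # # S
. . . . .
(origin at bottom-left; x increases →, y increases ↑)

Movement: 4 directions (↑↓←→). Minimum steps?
10
(one shortest path: (4, 1) → (4, 0) → (3, 0) → (2, 0) → (1, 0) → (1, 1) → (1, 2) → (1, 3) → (1, 4) → (2, 4) → (3, 4))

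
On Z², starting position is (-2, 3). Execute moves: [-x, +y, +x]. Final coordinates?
(-2, 4)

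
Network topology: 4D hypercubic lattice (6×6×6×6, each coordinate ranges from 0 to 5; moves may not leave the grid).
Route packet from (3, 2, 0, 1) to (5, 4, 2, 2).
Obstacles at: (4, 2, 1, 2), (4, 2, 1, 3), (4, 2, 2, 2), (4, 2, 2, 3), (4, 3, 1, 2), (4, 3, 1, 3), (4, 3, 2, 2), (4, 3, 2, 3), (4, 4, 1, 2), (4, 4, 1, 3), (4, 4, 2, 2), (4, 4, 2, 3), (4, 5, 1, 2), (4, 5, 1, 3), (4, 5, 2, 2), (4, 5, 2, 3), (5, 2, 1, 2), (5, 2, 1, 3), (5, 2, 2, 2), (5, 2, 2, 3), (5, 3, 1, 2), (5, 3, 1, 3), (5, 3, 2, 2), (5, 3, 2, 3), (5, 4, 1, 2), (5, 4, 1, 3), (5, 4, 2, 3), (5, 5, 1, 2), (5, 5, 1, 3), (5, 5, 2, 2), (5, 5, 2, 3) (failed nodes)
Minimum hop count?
7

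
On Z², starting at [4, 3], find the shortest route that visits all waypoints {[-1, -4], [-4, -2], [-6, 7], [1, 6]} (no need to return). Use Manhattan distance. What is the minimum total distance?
30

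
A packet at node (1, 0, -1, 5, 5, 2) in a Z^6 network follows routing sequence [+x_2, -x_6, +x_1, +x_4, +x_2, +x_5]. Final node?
(2, 2, -1, 6, 6, 1)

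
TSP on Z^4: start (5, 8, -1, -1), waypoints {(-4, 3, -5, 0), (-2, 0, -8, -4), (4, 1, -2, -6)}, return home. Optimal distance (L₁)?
60
(one optimal route: (5, 8, -1, -1) → (-4, 3, -5, 0) → (-2, 0, -8, -4) → (4, 1, -2, -6) → (5, 8, -1, -1))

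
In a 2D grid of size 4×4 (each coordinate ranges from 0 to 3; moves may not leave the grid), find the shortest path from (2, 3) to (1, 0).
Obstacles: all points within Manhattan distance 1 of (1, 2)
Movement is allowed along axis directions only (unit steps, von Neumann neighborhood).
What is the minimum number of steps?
6
(one shortest path: (2, 3) → (3, 3) → (3, 2) → (3, 1) → (2, 1) → (2, 0) → (1, 0))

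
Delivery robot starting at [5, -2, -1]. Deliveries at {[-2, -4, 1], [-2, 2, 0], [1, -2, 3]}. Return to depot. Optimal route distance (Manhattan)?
34
(one optimal route: (5, -2, -1) → (-2, 2, 0) → (-2, -4, 1) → (1, -2, 3) → (5, -2, -1))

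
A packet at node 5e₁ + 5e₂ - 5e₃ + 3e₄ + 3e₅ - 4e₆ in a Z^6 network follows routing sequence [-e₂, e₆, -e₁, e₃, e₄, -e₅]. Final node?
(4, 4, -4, 4, 2, -3)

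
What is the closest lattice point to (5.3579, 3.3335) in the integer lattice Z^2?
(5, 3)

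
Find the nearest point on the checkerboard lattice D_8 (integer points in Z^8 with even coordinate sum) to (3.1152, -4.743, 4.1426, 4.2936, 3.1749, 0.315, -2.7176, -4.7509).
(3, -5, 4, 4, 3, 1, -3, -5)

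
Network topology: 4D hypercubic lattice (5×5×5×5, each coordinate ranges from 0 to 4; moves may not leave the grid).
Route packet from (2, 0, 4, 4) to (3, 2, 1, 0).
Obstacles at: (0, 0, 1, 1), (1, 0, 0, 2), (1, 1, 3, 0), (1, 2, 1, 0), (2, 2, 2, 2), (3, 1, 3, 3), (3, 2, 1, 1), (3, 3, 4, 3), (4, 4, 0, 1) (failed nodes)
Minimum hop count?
10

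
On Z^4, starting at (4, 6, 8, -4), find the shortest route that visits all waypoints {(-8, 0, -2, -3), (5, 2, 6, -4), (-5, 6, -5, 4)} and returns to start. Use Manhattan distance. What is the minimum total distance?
80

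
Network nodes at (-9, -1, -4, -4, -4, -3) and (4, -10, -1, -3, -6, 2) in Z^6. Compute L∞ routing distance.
13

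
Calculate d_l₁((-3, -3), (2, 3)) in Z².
11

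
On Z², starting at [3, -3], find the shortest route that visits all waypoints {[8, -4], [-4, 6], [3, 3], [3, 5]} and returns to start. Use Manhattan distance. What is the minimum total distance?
44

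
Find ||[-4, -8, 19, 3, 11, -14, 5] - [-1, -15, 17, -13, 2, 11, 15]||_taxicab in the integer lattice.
72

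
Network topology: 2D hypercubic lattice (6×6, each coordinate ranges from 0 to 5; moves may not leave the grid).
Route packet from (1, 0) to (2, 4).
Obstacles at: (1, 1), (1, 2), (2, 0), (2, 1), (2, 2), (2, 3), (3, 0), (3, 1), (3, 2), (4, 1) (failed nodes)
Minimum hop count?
7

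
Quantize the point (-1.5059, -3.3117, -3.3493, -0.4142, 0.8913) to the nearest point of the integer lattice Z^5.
(-2, -3, -3, 0, 1)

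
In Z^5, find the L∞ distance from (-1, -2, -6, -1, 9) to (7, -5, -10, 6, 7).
8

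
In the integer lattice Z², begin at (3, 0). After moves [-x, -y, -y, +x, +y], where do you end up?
(3, -1)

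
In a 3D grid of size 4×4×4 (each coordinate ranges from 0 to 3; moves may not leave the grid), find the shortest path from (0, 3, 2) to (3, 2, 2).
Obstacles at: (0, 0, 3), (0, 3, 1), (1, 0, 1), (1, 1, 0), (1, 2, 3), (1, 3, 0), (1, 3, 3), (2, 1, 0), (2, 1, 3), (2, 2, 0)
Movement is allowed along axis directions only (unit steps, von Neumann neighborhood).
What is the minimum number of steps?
4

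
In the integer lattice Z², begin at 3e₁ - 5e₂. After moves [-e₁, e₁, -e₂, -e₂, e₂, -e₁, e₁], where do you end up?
(3, -6)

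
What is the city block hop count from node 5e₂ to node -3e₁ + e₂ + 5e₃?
12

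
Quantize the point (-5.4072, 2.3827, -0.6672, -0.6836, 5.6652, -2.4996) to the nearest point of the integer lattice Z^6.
(-5, 2, -1, -1, 6, -2)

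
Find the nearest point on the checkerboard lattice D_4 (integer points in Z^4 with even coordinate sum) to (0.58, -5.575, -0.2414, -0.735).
(1, -6, 0, -1)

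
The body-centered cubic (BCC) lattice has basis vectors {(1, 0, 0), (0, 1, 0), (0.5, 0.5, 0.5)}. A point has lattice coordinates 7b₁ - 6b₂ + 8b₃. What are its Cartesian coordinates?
(11, -2, 4)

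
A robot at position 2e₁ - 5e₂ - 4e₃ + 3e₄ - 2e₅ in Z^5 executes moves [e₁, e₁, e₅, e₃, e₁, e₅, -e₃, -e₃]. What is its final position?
(5, -5, -5, 3, 0)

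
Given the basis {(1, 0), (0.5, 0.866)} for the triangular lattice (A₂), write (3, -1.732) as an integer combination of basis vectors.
4b₁ - 2b₂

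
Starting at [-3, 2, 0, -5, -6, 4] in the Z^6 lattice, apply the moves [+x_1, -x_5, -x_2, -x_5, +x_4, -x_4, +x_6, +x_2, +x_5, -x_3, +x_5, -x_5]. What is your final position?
(-2, 2, -1, -5, -7, 5)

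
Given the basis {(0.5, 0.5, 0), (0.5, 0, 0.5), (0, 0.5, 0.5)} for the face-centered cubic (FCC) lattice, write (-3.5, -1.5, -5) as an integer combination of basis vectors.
-7b₂ - 3b₃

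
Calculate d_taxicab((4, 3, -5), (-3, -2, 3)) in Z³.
20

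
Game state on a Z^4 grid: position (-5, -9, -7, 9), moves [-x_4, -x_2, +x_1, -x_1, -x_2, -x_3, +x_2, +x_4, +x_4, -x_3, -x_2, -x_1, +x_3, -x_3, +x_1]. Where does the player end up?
(-5, -11, -9, 10)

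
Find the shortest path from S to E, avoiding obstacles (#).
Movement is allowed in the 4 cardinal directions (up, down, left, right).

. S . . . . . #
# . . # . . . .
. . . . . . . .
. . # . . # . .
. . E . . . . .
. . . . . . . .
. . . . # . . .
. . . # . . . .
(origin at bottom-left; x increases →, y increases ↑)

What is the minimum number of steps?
5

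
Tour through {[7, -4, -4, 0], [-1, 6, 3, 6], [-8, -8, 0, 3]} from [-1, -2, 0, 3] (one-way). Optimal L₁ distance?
67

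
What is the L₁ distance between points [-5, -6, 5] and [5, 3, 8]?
22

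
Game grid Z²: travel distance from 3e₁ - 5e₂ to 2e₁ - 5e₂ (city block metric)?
1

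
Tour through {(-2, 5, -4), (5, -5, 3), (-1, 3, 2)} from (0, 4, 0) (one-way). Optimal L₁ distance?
31
(one optimal route: (0, 4, 0) → (-2, 5, -4) → (-1, 3, 2) → (5, -5, 3))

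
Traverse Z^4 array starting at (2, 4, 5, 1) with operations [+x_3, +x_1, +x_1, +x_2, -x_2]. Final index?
(4, 4, 6, 1)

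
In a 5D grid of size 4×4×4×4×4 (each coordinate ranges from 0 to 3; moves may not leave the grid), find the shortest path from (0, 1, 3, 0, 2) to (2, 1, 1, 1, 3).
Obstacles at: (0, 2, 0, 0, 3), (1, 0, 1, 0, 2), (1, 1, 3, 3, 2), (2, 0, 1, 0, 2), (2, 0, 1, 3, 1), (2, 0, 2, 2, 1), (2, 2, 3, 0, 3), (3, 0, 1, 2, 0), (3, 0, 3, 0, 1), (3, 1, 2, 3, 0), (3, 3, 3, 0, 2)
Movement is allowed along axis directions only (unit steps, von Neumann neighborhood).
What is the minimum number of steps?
6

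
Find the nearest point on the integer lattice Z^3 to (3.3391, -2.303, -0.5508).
(3, -2, -1)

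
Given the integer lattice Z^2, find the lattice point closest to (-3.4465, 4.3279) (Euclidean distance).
(-3, 4)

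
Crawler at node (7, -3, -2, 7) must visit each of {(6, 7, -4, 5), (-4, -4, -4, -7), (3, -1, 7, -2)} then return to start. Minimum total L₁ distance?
98
(one optimal route: (7, -3, -2, 7) → (6, 7, -4, 5) → (-4, -4, -4, -7) → (3, -1, 7, -2) → (7, -3, -2, 7))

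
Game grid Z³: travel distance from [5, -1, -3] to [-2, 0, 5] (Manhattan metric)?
16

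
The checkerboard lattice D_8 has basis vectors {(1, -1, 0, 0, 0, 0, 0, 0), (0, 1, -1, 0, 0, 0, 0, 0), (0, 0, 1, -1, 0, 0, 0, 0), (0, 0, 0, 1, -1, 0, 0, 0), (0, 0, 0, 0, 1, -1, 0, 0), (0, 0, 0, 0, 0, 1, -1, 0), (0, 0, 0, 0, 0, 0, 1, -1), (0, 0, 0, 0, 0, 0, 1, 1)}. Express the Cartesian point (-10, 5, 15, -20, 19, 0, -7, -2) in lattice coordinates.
-10b₁ - 5b₂ + 10b₃ - 10b₄ + 9b₅ + 9b₆ + 2b₇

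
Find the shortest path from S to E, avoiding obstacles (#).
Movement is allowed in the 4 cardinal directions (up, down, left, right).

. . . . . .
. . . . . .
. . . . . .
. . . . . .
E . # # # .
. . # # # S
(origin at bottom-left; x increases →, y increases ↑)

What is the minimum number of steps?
8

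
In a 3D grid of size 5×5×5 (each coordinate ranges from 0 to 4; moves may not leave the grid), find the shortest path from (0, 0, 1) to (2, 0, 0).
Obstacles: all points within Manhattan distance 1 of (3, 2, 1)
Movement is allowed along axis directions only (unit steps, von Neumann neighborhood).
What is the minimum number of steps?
3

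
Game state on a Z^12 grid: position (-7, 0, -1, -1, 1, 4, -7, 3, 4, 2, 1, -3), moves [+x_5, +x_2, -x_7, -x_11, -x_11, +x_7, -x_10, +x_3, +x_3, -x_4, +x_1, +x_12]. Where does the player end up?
(-6, 1, 1, -2, 2, 4, -7, 3, 4, 1, -1, -2)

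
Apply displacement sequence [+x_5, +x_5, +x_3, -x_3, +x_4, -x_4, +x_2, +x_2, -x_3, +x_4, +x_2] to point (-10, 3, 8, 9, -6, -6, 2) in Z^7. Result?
(-10, 6, 7, 10, -4, -6, 2)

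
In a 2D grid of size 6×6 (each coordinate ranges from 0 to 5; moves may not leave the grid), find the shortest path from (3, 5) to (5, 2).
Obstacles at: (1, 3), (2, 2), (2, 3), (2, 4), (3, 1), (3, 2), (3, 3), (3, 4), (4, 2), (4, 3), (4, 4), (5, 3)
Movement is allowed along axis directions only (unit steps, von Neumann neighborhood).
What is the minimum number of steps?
15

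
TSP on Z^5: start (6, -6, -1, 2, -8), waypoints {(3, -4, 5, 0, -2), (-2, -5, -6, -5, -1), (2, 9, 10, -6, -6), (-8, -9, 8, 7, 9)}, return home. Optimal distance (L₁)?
180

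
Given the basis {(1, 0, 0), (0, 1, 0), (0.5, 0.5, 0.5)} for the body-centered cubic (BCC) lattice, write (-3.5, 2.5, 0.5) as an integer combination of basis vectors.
-4b₁ + 2b₂ + b₃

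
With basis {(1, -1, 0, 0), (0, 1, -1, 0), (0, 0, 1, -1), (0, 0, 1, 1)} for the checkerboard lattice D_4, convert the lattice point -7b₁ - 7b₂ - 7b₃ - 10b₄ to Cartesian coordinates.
(-7, 0, -10, -3)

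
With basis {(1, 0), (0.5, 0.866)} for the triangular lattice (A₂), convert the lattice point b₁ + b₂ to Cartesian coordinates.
(1.5, 0.866)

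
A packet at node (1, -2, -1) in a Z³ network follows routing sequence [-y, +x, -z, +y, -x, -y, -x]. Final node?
(0, -3, -2)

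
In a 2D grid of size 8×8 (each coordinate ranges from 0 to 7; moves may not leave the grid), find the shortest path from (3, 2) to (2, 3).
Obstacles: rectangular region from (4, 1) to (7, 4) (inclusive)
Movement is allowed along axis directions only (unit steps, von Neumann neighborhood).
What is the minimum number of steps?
2
(one shortest path: (3, 2) → (2, 2) → (2, 3))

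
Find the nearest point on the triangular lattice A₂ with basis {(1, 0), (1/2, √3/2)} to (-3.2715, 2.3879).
(-3.5, 2.598)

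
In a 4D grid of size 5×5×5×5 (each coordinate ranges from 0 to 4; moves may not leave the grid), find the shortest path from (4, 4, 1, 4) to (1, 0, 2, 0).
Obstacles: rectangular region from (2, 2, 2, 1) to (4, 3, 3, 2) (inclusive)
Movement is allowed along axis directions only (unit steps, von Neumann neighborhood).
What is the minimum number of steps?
12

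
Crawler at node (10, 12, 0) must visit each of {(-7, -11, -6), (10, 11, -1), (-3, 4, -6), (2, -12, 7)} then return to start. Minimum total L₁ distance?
108
(one optimal route: (10, 12, 0) → (10, 11, -1) → (-3, 4, -6) → (-7, -11, -6) → (2, -12, 7) → (10, 12, 0))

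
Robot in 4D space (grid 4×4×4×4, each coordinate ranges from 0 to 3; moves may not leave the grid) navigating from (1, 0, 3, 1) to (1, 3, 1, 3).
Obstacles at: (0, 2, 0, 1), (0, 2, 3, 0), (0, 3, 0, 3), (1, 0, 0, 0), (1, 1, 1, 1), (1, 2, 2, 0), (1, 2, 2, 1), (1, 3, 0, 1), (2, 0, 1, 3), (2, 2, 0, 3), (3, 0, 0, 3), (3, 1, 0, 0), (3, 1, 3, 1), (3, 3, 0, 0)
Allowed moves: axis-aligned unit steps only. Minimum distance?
7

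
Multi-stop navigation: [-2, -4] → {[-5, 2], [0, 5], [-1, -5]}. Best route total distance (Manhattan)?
21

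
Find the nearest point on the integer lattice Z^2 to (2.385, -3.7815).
(2, -4)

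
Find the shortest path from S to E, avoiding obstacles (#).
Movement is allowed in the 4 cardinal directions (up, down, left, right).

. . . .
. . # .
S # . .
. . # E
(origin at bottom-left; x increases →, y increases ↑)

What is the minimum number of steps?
8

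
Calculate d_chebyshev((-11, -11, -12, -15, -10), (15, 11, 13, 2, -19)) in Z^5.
26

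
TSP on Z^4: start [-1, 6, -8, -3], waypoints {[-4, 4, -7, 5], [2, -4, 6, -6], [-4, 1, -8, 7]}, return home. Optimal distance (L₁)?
88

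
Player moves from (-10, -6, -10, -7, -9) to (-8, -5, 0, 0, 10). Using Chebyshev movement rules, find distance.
19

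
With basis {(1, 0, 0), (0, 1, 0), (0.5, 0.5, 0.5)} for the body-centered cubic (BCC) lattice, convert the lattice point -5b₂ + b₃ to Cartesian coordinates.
(0.5, -4.5, 0.5)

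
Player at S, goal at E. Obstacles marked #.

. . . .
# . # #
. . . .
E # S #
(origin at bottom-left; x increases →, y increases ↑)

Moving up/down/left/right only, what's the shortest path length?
4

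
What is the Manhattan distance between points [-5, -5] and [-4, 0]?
6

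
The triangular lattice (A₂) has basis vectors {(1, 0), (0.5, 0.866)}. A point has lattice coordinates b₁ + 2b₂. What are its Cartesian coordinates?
(2, 1.732)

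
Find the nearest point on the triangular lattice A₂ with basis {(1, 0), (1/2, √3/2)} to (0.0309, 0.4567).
(0, 0)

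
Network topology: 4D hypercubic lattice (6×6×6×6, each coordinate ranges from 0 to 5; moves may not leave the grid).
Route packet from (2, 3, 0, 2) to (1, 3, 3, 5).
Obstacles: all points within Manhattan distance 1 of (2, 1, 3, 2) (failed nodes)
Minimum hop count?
7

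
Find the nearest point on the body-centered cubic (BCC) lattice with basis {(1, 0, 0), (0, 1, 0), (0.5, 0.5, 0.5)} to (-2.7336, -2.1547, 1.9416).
(-3, -2, 2)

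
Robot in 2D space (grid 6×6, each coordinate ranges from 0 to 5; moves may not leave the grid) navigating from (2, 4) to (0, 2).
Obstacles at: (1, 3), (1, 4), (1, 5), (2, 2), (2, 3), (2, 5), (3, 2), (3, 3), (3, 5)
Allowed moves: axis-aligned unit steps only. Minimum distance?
10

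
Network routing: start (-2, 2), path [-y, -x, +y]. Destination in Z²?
(-3, 2)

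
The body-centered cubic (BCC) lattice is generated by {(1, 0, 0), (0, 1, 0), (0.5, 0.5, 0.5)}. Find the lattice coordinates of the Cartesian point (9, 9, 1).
8b₁ + 8b₂ + 2b₃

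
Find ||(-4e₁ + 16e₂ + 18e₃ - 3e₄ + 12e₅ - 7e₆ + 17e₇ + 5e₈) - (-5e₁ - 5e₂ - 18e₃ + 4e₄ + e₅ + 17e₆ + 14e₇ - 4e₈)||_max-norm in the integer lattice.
36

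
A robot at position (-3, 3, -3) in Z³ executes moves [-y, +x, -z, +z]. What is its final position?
(-2, 2, -3)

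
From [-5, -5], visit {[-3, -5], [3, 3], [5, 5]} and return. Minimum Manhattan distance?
40
(one optimal route: (-5, -5) → (-3, -5) → (3, 3) → (5, 5) → (-5, -5))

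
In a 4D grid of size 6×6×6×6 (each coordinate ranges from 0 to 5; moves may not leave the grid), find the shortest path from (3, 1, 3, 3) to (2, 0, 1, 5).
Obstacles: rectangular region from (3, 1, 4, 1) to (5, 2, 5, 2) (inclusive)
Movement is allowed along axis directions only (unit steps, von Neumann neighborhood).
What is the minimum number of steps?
6
(one shortest path: (3, 1, 3, 3) → (2, 1, 3, 3) → (2, 0, 3, 3) → (2, 0, 2, 3) → (2, 0, 1, 3) → (2, 0, 1, 4) → (2, 0, 1, 5))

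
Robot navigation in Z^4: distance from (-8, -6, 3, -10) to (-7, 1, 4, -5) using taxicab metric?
14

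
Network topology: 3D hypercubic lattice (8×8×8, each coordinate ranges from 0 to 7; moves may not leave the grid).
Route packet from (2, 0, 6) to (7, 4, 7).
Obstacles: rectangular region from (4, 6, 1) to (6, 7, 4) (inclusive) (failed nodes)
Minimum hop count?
10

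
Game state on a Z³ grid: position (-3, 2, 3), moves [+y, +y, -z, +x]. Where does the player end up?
(-2, 4, 2)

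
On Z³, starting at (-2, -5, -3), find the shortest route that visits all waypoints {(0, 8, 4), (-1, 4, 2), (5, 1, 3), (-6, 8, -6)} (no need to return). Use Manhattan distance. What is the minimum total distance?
52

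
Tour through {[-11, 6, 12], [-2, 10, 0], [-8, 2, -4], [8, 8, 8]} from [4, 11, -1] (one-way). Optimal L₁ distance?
74
(one optimal route: (4, 11, -1) → (-2, 10, 0) → (-8, 2, -4) → (-11, 6, 12) → (8, 8, 8))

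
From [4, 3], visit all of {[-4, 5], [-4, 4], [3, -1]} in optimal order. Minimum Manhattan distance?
18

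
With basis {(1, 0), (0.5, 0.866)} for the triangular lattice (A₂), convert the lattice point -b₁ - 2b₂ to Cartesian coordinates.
(-2, -1.732)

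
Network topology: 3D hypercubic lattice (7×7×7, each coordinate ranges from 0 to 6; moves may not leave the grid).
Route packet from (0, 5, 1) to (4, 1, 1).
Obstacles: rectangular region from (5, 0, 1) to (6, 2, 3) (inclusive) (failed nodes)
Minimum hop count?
8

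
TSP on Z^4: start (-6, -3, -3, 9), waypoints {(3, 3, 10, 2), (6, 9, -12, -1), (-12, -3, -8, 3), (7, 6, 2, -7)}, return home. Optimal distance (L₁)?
138
(one optimal route: (-6, -3, -3, 9) → (3, 3, 10, 2) → (7, 6, 2, -7) → (6, 9, -12, -1) → (-12, -3, -8, 3) → (-6, -3, -3, 9))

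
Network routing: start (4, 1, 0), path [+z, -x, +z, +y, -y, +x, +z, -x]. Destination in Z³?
(3, 1, 3)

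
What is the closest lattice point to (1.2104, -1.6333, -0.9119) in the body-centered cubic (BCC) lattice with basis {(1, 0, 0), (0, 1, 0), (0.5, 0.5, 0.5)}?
(1, -2, -1)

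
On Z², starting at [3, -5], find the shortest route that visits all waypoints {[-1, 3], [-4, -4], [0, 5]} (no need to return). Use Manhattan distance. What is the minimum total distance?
21
(one optimal route: (3, -5) → (-4, -4) → (-1, 3) → (0, 5))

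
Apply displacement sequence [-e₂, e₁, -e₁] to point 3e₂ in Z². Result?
(0, 2)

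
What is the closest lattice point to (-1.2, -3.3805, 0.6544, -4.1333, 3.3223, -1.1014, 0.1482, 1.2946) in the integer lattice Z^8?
(-1, -3, 1, -4, 3, -1, 0, 1)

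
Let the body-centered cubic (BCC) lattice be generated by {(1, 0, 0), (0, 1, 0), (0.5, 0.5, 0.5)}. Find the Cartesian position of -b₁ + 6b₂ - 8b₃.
(-5, 2, -4)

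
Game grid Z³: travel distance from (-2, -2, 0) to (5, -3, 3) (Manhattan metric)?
11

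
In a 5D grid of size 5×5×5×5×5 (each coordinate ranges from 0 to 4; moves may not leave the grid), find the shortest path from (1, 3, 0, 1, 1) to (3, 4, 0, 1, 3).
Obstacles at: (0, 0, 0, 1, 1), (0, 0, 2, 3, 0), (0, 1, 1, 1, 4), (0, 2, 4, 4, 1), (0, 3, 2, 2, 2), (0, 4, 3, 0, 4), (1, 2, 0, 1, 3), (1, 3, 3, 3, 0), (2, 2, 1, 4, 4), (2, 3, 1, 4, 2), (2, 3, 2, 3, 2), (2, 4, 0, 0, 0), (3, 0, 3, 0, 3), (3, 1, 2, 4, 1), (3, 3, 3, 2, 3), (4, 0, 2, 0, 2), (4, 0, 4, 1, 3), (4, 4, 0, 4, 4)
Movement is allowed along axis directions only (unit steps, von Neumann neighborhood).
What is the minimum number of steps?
5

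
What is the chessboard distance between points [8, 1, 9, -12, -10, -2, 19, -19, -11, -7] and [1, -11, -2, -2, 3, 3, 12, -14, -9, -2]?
13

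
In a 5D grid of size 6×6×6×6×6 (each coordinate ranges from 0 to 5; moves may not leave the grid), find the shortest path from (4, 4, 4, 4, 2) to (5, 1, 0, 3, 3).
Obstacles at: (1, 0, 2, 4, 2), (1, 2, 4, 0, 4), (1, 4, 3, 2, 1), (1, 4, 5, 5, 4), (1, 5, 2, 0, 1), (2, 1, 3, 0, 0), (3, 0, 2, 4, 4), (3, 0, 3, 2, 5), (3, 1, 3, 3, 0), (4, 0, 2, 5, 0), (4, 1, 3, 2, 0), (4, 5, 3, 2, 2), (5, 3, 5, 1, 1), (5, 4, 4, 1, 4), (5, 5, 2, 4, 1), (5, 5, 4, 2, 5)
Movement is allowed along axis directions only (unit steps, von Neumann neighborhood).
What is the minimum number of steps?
10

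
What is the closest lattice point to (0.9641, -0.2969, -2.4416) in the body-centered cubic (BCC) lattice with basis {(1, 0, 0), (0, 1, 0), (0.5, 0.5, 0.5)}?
(0.5, -0.5, -2.5)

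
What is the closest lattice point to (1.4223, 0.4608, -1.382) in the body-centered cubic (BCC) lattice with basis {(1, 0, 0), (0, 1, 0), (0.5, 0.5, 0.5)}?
(1.5, 0.5, -1.5)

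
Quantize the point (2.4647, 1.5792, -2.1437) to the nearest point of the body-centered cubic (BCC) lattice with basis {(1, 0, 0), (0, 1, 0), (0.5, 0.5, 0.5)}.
(2.5, 1.5, -2.5)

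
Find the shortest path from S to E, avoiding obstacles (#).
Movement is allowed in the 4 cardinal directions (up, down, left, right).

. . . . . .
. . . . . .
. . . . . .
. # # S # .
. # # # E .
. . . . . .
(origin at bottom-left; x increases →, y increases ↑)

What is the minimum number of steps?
6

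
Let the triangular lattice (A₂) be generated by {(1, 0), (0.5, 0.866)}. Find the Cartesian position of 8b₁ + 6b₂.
(11, 5.196)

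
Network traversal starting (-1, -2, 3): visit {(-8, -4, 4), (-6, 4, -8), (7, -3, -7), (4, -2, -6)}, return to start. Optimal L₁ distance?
72
(one optimal route: (-1, -2, 3) → (-8, -4, 4) → (-6, 4, -8) → (7, -3, -7) → (4, -2, -6) → (-1, -2, 3))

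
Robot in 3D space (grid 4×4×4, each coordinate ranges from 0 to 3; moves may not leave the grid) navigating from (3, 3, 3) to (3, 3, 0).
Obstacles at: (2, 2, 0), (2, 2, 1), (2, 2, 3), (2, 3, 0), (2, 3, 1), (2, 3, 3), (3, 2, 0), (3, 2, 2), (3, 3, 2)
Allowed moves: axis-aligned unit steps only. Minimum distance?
7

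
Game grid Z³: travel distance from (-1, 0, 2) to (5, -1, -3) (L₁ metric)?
12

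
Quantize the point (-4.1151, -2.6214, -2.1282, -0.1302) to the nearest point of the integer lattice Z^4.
(-4, -3, -2, 0)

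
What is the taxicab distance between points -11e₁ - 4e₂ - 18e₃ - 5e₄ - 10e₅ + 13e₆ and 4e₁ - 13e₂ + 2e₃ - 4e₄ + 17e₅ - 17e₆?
102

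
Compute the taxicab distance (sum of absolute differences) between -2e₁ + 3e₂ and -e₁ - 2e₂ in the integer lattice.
6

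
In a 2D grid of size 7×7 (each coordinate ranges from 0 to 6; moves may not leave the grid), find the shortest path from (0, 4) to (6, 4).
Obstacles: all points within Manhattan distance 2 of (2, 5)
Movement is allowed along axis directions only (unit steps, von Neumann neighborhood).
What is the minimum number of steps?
10
(one shortest path: (0, 4) → (0, 3) → (1, 3) → (1, 2) → (2, 2) → (3, 2) → (4, 2) → (5, 2) → (6, 2) → (6, 3) → (6, 4))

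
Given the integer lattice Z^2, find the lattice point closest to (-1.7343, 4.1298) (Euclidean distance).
(-2, 4)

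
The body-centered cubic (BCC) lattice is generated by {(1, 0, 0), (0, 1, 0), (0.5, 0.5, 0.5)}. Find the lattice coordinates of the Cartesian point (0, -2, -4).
4b₁ + 2b₂ - 8b₃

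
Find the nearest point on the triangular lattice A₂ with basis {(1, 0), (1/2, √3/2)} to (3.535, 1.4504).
(4, 1.732)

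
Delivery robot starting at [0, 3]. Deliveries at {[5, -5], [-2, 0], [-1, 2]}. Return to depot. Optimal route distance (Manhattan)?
30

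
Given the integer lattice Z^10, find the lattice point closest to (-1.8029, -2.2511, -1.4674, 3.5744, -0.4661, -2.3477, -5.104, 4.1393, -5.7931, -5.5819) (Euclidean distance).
(-2, -2, -1, 4, 0, -2, -5, 4, -6, -6)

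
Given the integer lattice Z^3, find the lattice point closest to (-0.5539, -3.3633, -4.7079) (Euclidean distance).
(-1, -3, -5)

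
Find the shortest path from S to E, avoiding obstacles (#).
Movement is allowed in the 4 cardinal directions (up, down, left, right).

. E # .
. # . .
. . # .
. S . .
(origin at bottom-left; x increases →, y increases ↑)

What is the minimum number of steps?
5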